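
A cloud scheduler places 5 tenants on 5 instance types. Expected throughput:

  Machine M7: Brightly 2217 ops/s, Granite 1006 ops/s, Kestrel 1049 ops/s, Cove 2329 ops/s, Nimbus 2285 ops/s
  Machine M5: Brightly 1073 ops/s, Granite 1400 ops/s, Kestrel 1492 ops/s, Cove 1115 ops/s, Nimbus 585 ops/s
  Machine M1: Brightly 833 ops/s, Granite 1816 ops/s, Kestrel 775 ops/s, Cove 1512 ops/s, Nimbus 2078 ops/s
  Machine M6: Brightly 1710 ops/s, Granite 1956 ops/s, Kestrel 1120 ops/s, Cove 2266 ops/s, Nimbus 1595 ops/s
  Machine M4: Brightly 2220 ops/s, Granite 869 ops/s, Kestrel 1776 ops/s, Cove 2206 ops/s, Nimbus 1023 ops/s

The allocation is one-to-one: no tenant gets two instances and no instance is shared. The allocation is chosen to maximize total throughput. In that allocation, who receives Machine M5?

Kestrel receives Machine M5.

Optimal: Brightly→Machine M4 (2220 ops/s), Granite→Machine M1 (1816 ops/s), Kestrel→Machine M5 (1492 ops/s), Cove→Machine M6 (2266 ops/s), Nimbus→Machine M7 (2285 ops/s) — total 2220+1816+1492+2266+2285 = 10079 ops/s.
Row-greedy (each tenant in turn takes its best remaining instance) gives 10075 ops/s, worse by 4.
Next-best assignment: Brightly→Machine M4, Granite→Machine M6, Kestrel→Machine M5, Cove→Machine M7, Nimbus→Machine M1 = 10075 ops/s.
Swapping Brightly↔Kestrel (Brightly→Machine M5 1073 ops/s, Kestrel→Machine M4 1776 ops/s) loses 863.
Kestrel's own top instance is Machine M4 (1776 ops/s), but forcing Kestrel→Machine M4 and reassigning the rest optimally gives only 9737 ops/s — worse by 342.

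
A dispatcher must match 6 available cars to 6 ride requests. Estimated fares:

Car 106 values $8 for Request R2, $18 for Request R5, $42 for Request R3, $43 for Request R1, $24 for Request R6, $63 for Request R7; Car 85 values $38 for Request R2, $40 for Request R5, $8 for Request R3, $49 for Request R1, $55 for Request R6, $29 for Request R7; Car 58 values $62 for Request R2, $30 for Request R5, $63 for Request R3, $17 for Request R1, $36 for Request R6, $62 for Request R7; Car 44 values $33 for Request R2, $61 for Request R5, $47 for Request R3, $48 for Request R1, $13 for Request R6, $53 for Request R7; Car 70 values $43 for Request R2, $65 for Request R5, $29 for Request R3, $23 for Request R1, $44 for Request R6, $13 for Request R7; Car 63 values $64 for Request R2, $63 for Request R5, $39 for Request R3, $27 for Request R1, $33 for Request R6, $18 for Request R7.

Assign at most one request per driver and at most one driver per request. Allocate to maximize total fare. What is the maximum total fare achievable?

Optimal: Car 106→Request R7 ($63), Car 85→Request R6 ($55), Car 58→Request R3 ($63), Car 44→Request R1 ($48), Car 70→Request R5 ($65), Car 63→Request R2 ($64) — total 63+55+63+48+65+64 = $358.
Row-greedy (each driver in turn takes its best remaining request) gives $312, worse by 46.
Checked against all permutations: $358 is optimal.

Maximum total: $358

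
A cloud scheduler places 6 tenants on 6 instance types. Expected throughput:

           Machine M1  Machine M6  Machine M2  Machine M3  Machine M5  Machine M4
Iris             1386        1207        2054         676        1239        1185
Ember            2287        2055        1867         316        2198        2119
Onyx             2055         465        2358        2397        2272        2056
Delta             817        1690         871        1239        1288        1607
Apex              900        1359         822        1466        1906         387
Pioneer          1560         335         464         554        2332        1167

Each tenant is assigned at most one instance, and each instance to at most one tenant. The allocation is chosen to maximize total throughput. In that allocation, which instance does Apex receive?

Optimal: Iris→Machine M2 (2054 ops/s), Ember→Machine M1 (2287 ops/s), Onyx→Machine M3 (2397 ops/s), Delta→Machine M4 (1607 ops/s), Apex→Machine M6 (1359 ops/s), Pioneer→Machine M5 (2332 ops/s) — total 2054+2287+2397+1607+1359+2332 = 12036 ops/s.
Max-entry greedy (repeatedly take the single best remaining cell) gives 11147 ops/s, worse by 889.
Swapping Onyx↔Pioneer (Onyx→Machine M5 2272 ops/s, Pioneer→Machine M3 554 ops/s) loses 1903.
Checked against all permutations: 12036 ops/s is optimal.
Apex's own top instance is Machine M5 (1906 ops/s), but forcing Apex→Machine M5 and reassigning the rest optimally gives only 11726 ops/s — worse by 310.

Apex receives Machine M6.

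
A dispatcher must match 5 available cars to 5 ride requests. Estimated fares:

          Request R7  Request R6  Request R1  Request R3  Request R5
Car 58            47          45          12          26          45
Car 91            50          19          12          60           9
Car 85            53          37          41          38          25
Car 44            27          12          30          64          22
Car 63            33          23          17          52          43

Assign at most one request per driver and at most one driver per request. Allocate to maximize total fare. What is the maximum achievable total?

Optimal: Car 58→Request R6 ($45), Car 91→Request R7 ($50), Car 85→Request R1 ($41), Car 44→Request R3 ($64), Car 63→Request R5 ($43) — total 45+50+41+64+43 = $243.
Column-greedy (each request in turn goes to its best remaining driver) gives $231, worse by 12.

Max total: $243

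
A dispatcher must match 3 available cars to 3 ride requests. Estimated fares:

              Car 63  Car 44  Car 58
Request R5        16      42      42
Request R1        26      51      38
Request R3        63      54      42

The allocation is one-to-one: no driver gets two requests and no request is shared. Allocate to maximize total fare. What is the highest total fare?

Optimal: Car 63→Request R3 ($63), Car 44→Request R1 ($51), Car 58→Request R5 ($42) — total 63+51+42 = $156.
Column-greedy (each request in turn goes to its best remaining driver) gives $143, worse by 13.
Swapping Car 58↔Car 44 (Car 58→Request R1 $38, Car 44→Request R5 $42) loses 13.
Checked against all permutations: $156 is optimal.

Maximum total: $156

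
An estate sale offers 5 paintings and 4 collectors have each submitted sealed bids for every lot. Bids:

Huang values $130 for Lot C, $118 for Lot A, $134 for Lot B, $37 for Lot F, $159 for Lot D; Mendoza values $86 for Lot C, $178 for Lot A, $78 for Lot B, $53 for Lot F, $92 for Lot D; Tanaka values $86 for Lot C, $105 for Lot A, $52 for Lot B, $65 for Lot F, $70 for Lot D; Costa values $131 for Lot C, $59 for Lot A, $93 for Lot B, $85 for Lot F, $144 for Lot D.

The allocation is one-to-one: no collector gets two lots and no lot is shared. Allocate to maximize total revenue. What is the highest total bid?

Maximum total: $542

Optimal: Huang→Lot B ($134), Mendoza→Lot A ($178), Tanaka→Lot C ($86), Costa→Lot D ($144) — total 134+178+86+144 = $542.
Max-entry greedy (repeatedly take the single best remaining cell) gives $533, worse by 9.
Next-best assignment: Huang→Lot D, Mendoza→Lot A, Tanaka→Lot F, Costa→Lot C = $533.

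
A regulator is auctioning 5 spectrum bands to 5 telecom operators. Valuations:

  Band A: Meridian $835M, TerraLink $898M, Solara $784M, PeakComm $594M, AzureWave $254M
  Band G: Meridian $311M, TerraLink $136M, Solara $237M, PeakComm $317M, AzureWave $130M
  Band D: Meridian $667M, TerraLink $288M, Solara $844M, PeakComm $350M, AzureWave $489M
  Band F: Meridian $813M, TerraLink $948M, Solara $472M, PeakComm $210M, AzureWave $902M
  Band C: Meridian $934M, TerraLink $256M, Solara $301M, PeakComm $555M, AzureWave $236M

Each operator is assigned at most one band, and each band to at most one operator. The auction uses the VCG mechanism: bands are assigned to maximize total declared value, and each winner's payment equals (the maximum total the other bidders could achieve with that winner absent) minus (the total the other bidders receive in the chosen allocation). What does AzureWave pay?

Efficient allocation: Meridian→Band C ($934M), TerraLink→Band A ($898M), Solara→Band D ($844M), PeakComm→Band G ($317M), AzureWave→Band F ($902M); total welfare W = $3895M.
AzureWave receives Band F at value $902M, so the others get W − 902 = $2993M.
Without AzureWave: best allocation of the remaining 4 bidders over all 5 bands is Meridian→Band C ($934M), TerraLink→Band F ($948M), Solara→Band D ($844M), PeakComm→Band A ($594M), total $3320M.
VCG payment = (others' best without AzureWave) − (others' welfare with AzureWave) = 3320 − 2993 = $327M.

AzureWave pays $327M.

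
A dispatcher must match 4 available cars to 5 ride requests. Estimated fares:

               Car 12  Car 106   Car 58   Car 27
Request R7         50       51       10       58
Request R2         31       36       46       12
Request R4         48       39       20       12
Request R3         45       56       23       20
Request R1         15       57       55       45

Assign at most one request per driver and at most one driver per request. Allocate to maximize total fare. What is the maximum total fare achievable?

Treat this as an assignment problem: match each driver to one request.
Optimal: Car 12→Request R4 ($48), Car 106→Request R3 ($56), Car 58→Request R1 ($55), Car 27→Request R7 ($58) — total 48+56+55+58 = $217.
Row-greedy (each driver in turn takes its best remaining request) gives $173, worse by 44.
Next-best assignment: Car 12→Request R4, Car 106→Request R1, Car 58→Request R2, Car 27→Request R7 = $209.

Maximum total: $217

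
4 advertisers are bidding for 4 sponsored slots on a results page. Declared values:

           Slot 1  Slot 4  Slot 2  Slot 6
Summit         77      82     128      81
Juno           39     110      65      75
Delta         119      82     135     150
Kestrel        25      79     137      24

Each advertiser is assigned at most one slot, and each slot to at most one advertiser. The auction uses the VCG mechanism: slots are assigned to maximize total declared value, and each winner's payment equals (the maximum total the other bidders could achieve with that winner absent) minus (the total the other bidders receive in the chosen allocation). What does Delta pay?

Delta pays $4.

Efficient allocation: Summit→Slot 1 ($77), Juno→Slot 4 ($110), Delta→Slot 6 ($150), Kestrel→Slot 2 ($137); total welfare W = $474.
Delta receives Slot 6 at value $150, so the others get W − 150 = $324.
Without Delta: best allocation of the remaining 3 bidders over all 4 slots is Summit→Slot 6 ($81), Juno→Slot 4 ($110), Kestrel→Slot 2 ($137), total $328.
VCG payment = (others' best without Delta) − (others' welfare with Delta) = 328 − 324 = $4.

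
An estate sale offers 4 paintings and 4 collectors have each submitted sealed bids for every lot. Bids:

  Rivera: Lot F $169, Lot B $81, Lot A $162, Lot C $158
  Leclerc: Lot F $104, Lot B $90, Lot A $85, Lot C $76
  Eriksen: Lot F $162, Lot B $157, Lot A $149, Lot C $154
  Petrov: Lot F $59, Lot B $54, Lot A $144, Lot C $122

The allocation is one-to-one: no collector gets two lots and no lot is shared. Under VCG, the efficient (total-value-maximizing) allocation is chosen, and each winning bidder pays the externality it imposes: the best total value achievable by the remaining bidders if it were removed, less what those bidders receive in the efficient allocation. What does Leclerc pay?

Leclerc pays $11.

Efficient allocation: Rivera→Lot C ($158), Leclerc→Lot F ($104), Eriksen→Lot B ($157), Petrov→Lot A ($144); total welfare W = $563.
Leclerc receives Lot F at value $104, so the others get W − 104 = $459.
Without Leclerc: best allocation of the remaining 3 bidders over all 4 lots is Rivera→Lot F ($169), Eriksen→Lot B ($157), Petrov→Lot A ($144), total $470.
VCG payment = (others' best without Leclerc) − (others' welfare with Leclerc) = 470 − 459 = $11.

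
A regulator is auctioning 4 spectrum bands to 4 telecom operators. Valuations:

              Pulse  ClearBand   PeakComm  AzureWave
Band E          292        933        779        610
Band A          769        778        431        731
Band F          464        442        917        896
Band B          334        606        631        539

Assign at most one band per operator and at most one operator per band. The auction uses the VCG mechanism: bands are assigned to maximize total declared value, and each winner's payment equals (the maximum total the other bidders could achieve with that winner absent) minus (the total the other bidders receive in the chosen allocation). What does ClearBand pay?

Efficient allocation: Pulse→Band A ($769M), ClearBand→Band E ($933M), PeakComm→Band B ($631M), AzureWave→Band F ($896M); total welfare W = $3229M.
ClearBand receives Band E at value $933M, so the others get W − 933 = $2296M.
Without ClearBand: best allocation of the remaining 3 bidders over all 4 bands is Pulse→Band A ($769M), PeakComm→Band E ($779M), AzureWave→Band F ($896M), total $2444M.
VCG payment = (others' best without ClearBand) − (others' welfare with ClearBand) = 2444 − 2296 = $148M.

ClearBand pays $148M.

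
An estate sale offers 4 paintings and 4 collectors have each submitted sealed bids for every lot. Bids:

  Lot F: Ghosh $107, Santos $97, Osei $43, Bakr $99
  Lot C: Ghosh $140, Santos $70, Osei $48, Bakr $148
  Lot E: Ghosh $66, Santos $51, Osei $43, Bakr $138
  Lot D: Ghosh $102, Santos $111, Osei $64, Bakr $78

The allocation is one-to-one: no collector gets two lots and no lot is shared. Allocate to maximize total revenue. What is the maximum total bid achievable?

Max total: $439

Optimal: Ghosh→Lot C ($140), Santos→Lot F ($97), Osei→Lot D ($64), Bakr→Lot E ($138) — total 140+97+64+138 = $439.
Max-entry greedy (repeatedly take the single best remaining cell) gives $409, worse by 30.
Next-best assignment: Ghosh→Lot C, Santos→Lot D, Osei→Lot F, Bakr→Lot E = $432.
Every other assignment is strictly worse.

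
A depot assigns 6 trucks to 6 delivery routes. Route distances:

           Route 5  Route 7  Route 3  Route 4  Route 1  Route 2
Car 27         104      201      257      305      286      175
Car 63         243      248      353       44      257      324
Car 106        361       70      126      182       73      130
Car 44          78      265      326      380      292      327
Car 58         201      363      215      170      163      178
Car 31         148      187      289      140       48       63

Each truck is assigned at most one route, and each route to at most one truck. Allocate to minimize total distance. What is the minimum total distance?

This is a one-to-one assignment (minimum-cost bipartite matching).
Optimal: Car 27→Route 2 (175 km), Car 63→Route 4 (44 km), Car 106→Route 7 (70 km), Car 44→Route 5 (78 km), Car 58→Route 3 (215 km), Car 31→Route 1 (48 km) — total 175+44+70+78+215+48 = 630 km.
Row-greedy (each truck in turn takes its cheapest remaining route) gives 977 km, worse by 347.
Next-best assignment: Car 27→Route 7, Car 63→Route 4, Car 106→Route 1, Car 44→Route 5, Car 58→Route 3, Car 31→Route 2 = 674 km.

Min total: 630 km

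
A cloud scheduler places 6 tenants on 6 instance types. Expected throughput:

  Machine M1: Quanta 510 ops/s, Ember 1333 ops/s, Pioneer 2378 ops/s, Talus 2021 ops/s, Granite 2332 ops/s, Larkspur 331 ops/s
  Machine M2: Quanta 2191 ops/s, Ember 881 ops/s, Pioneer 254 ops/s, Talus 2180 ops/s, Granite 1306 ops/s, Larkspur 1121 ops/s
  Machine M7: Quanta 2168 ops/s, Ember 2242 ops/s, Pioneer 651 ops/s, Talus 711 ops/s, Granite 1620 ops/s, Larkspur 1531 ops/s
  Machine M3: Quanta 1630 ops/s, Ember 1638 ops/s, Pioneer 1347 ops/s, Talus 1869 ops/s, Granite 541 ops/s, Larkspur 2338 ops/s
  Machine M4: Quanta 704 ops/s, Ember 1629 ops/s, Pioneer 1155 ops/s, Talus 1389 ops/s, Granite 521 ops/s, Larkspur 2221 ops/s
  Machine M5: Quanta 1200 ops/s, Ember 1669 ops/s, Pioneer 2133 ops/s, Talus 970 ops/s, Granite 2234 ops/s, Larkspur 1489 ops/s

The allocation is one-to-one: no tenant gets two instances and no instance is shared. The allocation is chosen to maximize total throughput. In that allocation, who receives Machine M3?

Talus receives Machine M3.

This is the linear assignment problem.
Optimal: Quanta→Machine M2 (2191 ops/s), Ember→Machine M7 (2242 ops/s), Pioneer→Machine M1 (2378 ops/s), Talus→Machine M3 (1869 ops/s), Granite→Machine M5 (2234 ops/s), Larkspur→Machine M4 (2221 ops/s) — total 2191+2242+2378+1869+2234+2221 = 13135 ops/s.
Max-entry greedy (repeatedly take the single best remaining cell) gives 12772 ops/s, worse by 363.
Talus's own top instance is Machine M2 (2180 ops/s), but forcing Talus→Machine M2 and reassigning the rest optimally gives only 12927 ops/s — worse by 208.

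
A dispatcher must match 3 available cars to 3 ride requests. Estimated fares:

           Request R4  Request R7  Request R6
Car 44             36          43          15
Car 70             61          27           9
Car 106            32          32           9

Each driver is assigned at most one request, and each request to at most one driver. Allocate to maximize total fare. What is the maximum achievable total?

Optimal: Car 44→Request R7 ($43), Car 70→Request R4 ($61), Car 106→Request R6 ($9) — total 43+61+9 = $113.
Next-best assignment: Car 44→Request R6, Car 70→Request R4, Car 106→Request R7 = $108.
Swapping Car 70↔Car 44 (Car 70→Request R7 $27, Car 44→Request R4 $36) loses 41.

Maximum total: $113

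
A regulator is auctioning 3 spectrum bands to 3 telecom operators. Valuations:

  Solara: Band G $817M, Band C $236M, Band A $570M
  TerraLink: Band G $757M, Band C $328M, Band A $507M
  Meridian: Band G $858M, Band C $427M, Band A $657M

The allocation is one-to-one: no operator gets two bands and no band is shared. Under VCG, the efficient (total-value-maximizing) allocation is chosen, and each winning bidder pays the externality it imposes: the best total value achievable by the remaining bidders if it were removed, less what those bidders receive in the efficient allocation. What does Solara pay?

Efficient allocation: Solara→Band G ($817M), TerraLink→Band C ($328M), Meridian→Band A ($657M); total welfare W = $1802M.
Solara receives Band G at value $817M, so the others get W − 817 = $985M.
Without Solara: best allocation of the remaining 2 bidders over all 3 bands is TerraLink→Band G ($757M), Meridian→Band A ($657M), total $1414M.
VCG payment = (others' best without Solara) − (others' welfare with Solara) = 1414 − 985 = $429M.

Solara pays $429M.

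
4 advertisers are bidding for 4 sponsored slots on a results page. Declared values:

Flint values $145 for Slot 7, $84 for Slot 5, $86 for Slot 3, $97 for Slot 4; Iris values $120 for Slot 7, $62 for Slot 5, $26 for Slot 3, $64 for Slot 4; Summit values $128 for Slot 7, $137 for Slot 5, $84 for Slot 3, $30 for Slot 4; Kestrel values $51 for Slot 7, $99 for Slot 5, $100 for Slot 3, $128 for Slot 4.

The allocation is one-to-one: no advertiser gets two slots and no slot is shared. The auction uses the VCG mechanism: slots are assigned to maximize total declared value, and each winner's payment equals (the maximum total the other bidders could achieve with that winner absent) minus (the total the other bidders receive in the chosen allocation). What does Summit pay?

Summit pays $1.

Efficient allocation: Flint→Slot 3 ($86), Iris→Slot 7 ($120), Summit→Slot 5 ($137), Kestrel→Slot 4 ($128); total welfare W = $471.
Summit receives Slot 5 at value $137, so the others get W − 137 = $334.
Without Summit: best allocation of the remaining 3 bidders over all 4 slots is Flint→Slot 7 ($145), Iris→Slot 5 ($62), Kestrel→Slot 4 ($128), total $335.
VCG payment = (others' best without Summit) − (others' welfare with Summit) = 335 − 334 = $1.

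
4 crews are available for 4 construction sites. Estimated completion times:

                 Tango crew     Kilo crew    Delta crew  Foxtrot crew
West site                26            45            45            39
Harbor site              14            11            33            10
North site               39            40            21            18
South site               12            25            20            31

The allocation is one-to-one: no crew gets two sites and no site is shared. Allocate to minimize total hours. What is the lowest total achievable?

Minimum total: 75 hours

Treat this as an assignment problem: match each crew to one site.
Optimal: Tango crew→West site (26 hours), Kilo crew→Harbor site (11 hours), Delta crew→South site (20 hours), Foxtrot crew→North site (18 hours) — total 26+11+20+18 = 75 hours.
Column-greedy (each site in turn goes to its cheapest remaining crew) gives 82 hours, worse by 7.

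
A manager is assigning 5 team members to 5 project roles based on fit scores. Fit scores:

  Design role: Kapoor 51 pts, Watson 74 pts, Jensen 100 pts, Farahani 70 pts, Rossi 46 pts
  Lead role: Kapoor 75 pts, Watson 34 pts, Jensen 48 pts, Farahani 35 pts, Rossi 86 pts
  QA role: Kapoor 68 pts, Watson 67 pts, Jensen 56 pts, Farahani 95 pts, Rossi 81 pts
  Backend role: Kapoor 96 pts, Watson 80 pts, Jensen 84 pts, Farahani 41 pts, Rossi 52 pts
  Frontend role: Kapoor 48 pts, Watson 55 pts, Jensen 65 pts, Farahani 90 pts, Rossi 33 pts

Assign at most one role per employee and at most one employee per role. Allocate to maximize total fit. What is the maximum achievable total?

Optimal: Kapoor→Backend role (96 pts), Watson→QA role (67 pts), Jensen→Design role (100 pts), Farahani→Frontend role (90 pts), Rossi→Lead role (86 pts) — total 96+67+100+90+86 = 439 pts.
Row-greedy (each employee in turn takes its best remaining role) gives 416 pts, worse by 23.

Maximum total: 439 pts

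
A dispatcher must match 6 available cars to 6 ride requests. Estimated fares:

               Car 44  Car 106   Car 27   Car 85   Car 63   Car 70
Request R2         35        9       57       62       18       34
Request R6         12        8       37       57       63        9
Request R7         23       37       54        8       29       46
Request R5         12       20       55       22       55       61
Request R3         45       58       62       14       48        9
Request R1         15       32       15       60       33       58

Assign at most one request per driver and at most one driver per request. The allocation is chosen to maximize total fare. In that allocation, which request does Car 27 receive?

Car 27 receives Request R7.

Optimal: Car 44→Request R2 ($35), Car 106→Request R3 ($58), Car 27→Request R7 ($54), Car 85→Request R1 ($60), Car 63→Request R6 ($63), Car 70→Request R5 ($61) — total 35+58+54+60+63+61 = $331.
Max-entry greedy (repeatedly take the single best remaining cell) gives $300, worse by 31.
Next-best assignment: Car 44→Request R3, Car 106→Request R7, Car 27→Request R2, Car 85→Request R1, Car 63→Request R6, Car 70→Request R5 = $323.
No other one-to-one assignment exceeds $331.
Car 27's own top request is Request R3 ($62), but forcing Car 27→Request R3 and reassigning the rest optimally gives only $318 — worse by 13.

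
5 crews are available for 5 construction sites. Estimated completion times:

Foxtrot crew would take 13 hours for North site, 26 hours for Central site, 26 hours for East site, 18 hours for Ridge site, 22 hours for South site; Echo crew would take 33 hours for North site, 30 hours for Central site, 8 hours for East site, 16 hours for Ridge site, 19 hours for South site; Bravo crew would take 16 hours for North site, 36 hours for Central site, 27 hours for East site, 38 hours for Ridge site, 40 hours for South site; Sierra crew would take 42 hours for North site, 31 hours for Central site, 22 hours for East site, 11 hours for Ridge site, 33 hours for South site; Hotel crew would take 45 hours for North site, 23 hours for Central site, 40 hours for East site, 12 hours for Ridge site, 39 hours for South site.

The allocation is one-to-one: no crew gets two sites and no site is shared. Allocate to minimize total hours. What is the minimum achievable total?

Min total: 80 hours

Optimal: Foxtrot crew→South site (22 hours), Echo crew→East site (8 hours), Bravo crew→North site (16 hours), Sierra crew→Ridge site (11 hours), Hotel crew→Central site (23 hours) — total 22+8+16+11+23 = 80 hours.
Swapping Foxtrot crew↔Hotel crew (Foxtrot crew→Central site 26 hours, Hotel crew→South site 39 hours) adds 20.
Checked against all permutations: 80 hours is optimal.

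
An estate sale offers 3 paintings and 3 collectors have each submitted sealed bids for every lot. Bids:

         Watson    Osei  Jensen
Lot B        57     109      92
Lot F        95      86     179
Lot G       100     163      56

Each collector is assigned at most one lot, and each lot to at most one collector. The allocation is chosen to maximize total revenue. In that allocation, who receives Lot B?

Watson receives Lot B.

Optimal: Watson→Lot B ($57), Osei→Lot G ($163), Jensen→Lot F ($179) — total 57+163+179 = $399.
Column-greedy (each lot in turn goes to its best remaining collector) gives $388, worse by 11.
Swapping Watson↔Jensen (Watson→Lot F $95, Jensen→Lot B $92) loses 49.
No other one-to-one assignment exceeds $399.
Watson's own top lot is Lot G ($100), but forcing Watson→Lot G and reassigning the rest optimally gives only $388 — worse by 11.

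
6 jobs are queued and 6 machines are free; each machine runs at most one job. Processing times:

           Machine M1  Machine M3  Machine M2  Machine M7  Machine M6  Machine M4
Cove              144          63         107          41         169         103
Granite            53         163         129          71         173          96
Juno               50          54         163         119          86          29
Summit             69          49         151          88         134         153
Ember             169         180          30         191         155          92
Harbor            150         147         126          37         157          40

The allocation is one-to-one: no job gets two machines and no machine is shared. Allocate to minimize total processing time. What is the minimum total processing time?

Minimum total: 299 min

Optimal: Cove→Machine M7 (41 min), Granite→Machine M1 (53 min), Juno→Machine M6 (86 min), Summit→Machine M3 (49 min), Ember→Machine M2 (30 min), Harbor→Machine M4 (40 min) — total 41+53+86+49+30+40 = 299 min.
Min-entry greedy (repeatedly take the single cheapest remaining cell) gives 367 min, worse by 68.
Next-best assignment: Cove→Machine M3, Granite→Machine M1, Juno→Machine M4, Summit→Machine M6, Ember→Machine M2, Harbor→Machine M7 = 346 min.
No other one-to-one assignment undercuts 299 min.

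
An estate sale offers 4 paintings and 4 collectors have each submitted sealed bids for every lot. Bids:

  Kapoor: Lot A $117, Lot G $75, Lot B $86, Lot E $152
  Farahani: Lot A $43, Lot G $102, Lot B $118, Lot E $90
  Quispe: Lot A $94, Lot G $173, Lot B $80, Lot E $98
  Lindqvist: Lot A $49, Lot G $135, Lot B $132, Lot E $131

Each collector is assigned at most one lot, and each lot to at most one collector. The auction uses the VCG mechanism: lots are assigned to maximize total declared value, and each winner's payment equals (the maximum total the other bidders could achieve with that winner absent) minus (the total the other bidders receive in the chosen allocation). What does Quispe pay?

Efficient allocation: Kapoor→Lot A ($117), Farahani→Lot B ($118), Quispe→Lot G ($173), Lindqvist→Lot E ($131); total welfare W = $539.
Quispe receives Lot G at value $173, so the others get W − 173 = $366.
Without Quispe: best allocation of the remaining 3 bidders over all 4 lots is Kapoor→Lot E ($152), Farahani→Lot B ($118), Lindqvist→Lot G ($135), total $405.
VCG payment = (others' best without Quispe) − (others' welfare with Quispe) = 405 − 366 = $39.

Quispe pays $39.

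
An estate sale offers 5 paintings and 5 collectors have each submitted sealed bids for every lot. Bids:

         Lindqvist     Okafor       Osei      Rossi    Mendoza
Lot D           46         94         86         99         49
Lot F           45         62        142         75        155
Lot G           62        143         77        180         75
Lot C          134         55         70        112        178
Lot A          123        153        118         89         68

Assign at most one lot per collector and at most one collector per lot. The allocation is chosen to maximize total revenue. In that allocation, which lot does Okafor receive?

Optimal: Lindqvist→Lot A ($123), Okafor→Lot D ($94), Osei→Lot F ($142), Rossi→Lot G ($180), Mendoza→Lot C ($178) — total 123+94+142+180+178 = $717.
Column-greedy (each lot in turn goes to its best remaining collector) gives $649, worse by 68.
Next-best assignment: Lindqvist→Lot C, Okafor→Lot A, Osei→Lot D, Rossi→Lot G, Mendoza→Lot F = $708.
Okafor's own top lot is Lot A ($153), but forcing Okafor→Lot A and reassigning the rest optimally gives only $708 — worse by 9.

Okafor receives Lot D.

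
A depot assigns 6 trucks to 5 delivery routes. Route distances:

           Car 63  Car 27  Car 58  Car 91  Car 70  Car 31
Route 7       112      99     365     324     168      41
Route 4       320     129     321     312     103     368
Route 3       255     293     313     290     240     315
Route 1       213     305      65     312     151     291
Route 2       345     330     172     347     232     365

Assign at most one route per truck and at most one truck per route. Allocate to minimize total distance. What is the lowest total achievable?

Optimal: Car 31→Route 7 (41 km), Car 27→Route 4 (129 km), Car 63→Route 3 (255 km), Car 58→Route 1 (65 km), Car 70→Route 2 (232 km) — total 41+129+255+65+232 = 722 km.
Min-entry greedy (repeatedly take the single cheapest remaining cell) gives 794 km, worse by 72.
Next-best assignment: Car 31→Route 7, Car 27→Route 4, Car 63→Route 3, Car 70→Route 1, Car 58→Route 2 = 748 km.
Swapping Car 63↔Car 27 (Car 63→Route 4 320 km, Car 27→Route 3 293 km) adds 229.

Min total: 722 km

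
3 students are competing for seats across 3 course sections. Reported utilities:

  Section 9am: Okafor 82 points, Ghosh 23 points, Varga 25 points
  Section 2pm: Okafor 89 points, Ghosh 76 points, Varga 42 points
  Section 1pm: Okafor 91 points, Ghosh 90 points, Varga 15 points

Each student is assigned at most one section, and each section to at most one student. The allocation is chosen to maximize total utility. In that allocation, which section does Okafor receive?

Okafor receives Section 9am.

This is the linear assignment problem.
Optimal: Okafor→Section 9am (82 points), Ghosh→Section 1pm (90 points), Varga→Section 2pm (42 points) — total 82+90+42 = 214 points.
Column-greedy (each section in turn goes to its best remaining student) gives 173 points, worse by 41.
Swapping Varga↔Okafor (Varga→Section 9am 25 points, Okafor→Section 2pm 89 points) loses 10.
Okafor's own top section is Section 1pm (91 points), but forcing Okafor→Section 1pm and reassigning the rest optimally gives only 192 points — worse by 22.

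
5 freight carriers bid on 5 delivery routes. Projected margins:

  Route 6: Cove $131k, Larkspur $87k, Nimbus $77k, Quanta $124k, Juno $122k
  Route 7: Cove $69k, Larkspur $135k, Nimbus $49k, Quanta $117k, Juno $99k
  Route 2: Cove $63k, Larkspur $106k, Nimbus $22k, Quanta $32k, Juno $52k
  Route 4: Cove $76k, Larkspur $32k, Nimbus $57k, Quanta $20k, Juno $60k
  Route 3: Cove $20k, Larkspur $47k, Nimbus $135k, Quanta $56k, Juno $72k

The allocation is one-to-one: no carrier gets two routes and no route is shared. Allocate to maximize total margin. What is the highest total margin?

This is the linear assignment problem.
Optimal: Cove→Route 4 ($76k), Larkspur→Route 2 ($106k), Nimbus→Route 3 ($135k), Quanta→Route 7 ($117k), Juno→Route 6 ($122k) — total 76+106+135+117+122 = $556k.
Column-greedy (each route in turn goes to its best remaining carrier) gives $431k, worse by 125.
Swapping Cove↔Larkspur (Cove→Route 2 $63k, Larkspur→Route 4 $32k) loses 87.

Max total: $556k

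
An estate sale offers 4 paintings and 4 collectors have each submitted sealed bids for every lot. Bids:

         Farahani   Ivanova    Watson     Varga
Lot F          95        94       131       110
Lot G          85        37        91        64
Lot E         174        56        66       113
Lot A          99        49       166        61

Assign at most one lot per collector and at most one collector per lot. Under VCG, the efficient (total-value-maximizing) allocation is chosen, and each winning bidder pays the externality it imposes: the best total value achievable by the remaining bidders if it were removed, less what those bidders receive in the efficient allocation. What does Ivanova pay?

Ivanova pays $46.

Efficient allocation: Farahani→Lot E ($174), Ivanova→Lot F ($94), Watson→Lot A ($166), Varga→Lot G ($64); total welfare W = $498.
Ivanova receives Lot F at value $94, so the others get W − 94 = $404.
Without Ivanova: best allocation of the remaining 3 bidders over all 4 lots is Farahani→Lot E ($174), Watson→Lot A ($166), Varga→Lot F ($110), total $450.
VCG payment = (others' best without Ivanova) − (others' welfare with Ivanova) = 450 − 404 = $46.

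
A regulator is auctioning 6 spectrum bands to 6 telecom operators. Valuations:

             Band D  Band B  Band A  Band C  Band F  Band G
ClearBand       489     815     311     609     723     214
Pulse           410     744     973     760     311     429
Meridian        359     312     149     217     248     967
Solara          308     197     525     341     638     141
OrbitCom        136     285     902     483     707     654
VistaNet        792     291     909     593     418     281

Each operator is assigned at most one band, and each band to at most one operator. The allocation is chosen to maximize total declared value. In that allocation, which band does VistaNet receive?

VistaNet receives Band D.

Treat this as an assignment problem: match each operator to one band.
Optimal: ClearBand→Band B ($815M), Pulse→Band C ($760M), Meridian→Band G ($967M), Solara→Band F ($638M), OrbitCom→Band A ($902M), VistaNet→Band D ($792M) — total 815+760+967+638+902+792 = $4874M.
Column-greedy (each band in turn goes to its best remaining operator) gives $4668M, worse by 206.
Swapping OrbitCom↔ClearBand (OrbitCom→Band B $285M, ClearBand→Band A $311M) loses 1121.
VistaNet's own top band is Band A ($909M), but forcing VistaNet→Band A and reassigning the rest optimally gives only $4466M — worse by 408.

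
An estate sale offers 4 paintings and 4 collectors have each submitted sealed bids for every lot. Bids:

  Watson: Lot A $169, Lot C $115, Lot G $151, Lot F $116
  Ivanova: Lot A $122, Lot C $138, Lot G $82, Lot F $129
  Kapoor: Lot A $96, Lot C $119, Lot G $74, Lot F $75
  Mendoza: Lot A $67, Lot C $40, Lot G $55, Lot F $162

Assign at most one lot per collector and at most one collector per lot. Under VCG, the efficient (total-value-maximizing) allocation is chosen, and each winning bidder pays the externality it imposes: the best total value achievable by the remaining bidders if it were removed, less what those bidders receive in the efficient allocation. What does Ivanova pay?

Ivanova pays $18.

Efficient allocation: Watson→Lot G ($151), Ivanova→Lot A ($122), Kapoor→Lot C ($119), Mendoza→Lot F ($162); total welfare W = $554.
Ivanova receives Lot A at value $122, so the others get W − 122 = $432.
Without Ivanova: best allocation of the remaining 3 bidders over all 4 lots is Watson→Lot A ($169), Kapoor→Lot C ($119), Mendoza→Lot F ($162), total $450.
VCG payment = (others' best without Ivanova) − (others' welfare with Ivanova) = 450 − 432 = $18.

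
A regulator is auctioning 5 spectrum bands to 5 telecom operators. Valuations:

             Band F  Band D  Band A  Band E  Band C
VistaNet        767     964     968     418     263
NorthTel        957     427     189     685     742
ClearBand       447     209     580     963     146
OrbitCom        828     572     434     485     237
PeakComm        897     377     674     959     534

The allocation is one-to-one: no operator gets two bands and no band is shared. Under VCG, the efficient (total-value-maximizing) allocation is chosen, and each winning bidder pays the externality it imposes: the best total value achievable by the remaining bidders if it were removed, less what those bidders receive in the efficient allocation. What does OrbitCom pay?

OrbitCom pays $227M.

Efficient allocation: VistaNet→Band D ($964M), NorthTel→Band C ($742M), ClearBand→Band E ($963M), OrbitCom→Band F ($828M), PeakComm→Band A ($674M); total welfare W = $4171M.
OrbitCom receives Band F at value $828M, so the others get W − 828 = $3343M.
Without OrbitCom: best allocation of the remaining 4 bidders over all 5 bands is VistaNet→Band A ($968M), NorthTel→Band C ($742M), ClearBand→Band E ($963M), PeakComm→Band F ($897M), total $3570M.
VCG payment = (others' best without OrbitCom) − (others' welfare with OrbitCom) = 3570 − 3343 = $227M.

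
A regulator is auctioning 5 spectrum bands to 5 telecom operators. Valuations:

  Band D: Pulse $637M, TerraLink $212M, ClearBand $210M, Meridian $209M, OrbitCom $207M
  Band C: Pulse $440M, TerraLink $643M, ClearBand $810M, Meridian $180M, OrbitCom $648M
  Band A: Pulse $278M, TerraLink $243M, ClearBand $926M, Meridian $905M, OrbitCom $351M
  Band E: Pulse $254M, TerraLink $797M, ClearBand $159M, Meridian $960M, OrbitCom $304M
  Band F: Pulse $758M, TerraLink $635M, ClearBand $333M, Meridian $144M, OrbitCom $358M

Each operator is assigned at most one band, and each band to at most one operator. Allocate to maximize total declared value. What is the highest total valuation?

Max total: $3806M

This is a one-to-one assignment (maximum-weight bipartite matching).
Optimal: Pulse→Band D ($637M), TerraLink→Band F ($635M), ClearBand→Band A ($926M), Meridian→Band E ($960M), OrbitCom→Band C ($648M) — total 637+635+926+960+648 = $3806M.
Max-entry greedy (repeatedly take the single best remaining cell) gives $3504M, worse by 302.
Swapping TerraLink↔ClearBand (TerraLink→Band A $243M, ClearBand→Band F $333M) loses 985.
Checked against all permutations: $3806M is optimal.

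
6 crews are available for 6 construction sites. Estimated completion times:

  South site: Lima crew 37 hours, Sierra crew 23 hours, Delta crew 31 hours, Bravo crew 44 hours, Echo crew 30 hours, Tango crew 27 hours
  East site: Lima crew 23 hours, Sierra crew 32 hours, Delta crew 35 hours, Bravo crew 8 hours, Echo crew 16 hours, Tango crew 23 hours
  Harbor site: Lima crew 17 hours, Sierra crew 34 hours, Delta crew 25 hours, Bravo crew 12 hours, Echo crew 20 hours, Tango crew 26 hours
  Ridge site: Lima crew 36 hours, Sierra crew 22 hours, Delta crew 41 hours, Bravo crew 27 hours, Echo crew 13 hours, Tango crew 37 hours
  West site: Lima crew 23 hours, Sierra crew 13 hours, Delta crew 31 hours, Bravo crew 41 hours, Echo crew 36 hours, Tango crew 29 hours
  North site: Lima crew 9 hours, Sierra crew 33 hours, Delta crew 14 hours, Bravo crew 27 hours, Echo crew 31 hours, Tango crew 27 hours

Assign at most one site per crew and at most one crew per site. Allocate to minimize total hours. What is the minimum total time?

Optimal: Lima crew→Harbor site (17 hours), Sierra crew→West site (13 hours), Delta crew→North site (14 hours), Bravo crew→East site (8 hours), Echo crew→Ridge site (13 hours), Tango crew→South site (27 hours) — total 17+13+14+8+13+27 = 92 hours.
Column-greedy (each site in turn goes to its cheapest remaining crew) gives 104 hours, worse by 12.
No other one-to-one assignment undercuts 92 hours.

Min total: 92 hours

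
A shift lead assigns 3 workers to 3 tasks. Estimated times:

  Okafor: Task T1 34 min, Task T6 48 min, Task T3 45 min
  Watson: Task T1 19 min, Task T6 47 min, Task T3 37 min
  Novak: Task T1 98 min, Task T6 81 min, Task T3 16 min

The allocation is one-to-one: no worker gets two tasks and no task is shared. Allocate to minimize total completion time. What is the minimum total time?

Optimal: Okafor→Task T6 (48 min), Watson→Task T1 (19 min), Novak→Task T3 (16 min) — total 48+19+16 = 83 min.
Row-greedy (each worker in turn takes its cheapest remaining task) gives 152 min, worse by 69.

Minimum total: 83 min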